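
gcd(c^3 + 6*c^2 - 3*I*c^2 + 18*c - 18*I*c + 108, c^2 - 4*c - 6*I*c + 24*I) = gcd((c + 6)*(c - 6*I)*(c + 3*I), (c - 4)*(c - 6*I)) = c - 6*I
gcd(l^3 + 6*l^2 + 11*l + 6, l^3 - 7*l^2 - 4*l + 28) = l + 2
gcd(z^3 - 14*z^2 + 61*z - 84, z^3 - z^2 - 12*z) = z - 4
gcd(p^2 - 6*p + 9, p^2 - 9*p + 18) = p - 3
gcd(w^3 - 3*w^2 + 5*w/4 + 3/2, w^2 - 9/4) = w - 3/2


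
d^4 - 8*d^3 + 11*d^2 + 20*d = d*(d - 5)*(d - 4)*(d + 1)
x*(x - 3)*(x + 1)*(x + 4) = x^4 + 2*x^3 - 11*x^2 - 12*x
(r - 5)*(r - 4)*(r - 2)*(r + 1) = r^4 - 10*r^3 + 27*r^2 - 2*r - 40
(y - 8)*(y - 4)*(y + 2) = y^3 - 10*y^2 + 8*y + 64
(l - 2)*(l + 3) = l^2 + l - 6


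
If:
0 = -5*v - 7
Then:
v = -7/5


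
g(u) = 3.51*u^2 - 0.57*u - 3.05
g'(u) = 7.02*u - 0.57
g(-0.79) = -0.41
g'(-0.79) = -6.12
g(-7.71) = 209.99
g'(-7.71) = -54.69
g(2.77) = 22.30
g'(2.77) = 18.88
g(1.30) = 2.14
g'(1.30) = 8.56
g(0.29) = -2.92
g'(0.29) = 1.47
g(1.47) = 3.70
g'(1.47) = 9.75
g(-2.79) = 25.86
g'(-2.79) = -20.16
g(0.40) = -2.72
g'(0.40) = 2.24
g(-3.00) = 30.25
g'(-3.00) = -21.63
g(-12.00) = 509.23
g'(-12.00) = -84.81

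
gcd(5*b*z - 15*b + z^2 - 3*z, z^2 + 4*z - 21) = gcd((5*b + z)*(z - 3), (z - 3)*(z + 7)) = z - 3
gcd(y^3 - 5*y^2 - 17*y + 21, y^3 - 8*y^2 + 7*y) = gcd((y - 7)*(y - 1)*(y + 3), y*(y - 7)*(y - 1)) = y^2 - 8*y + 7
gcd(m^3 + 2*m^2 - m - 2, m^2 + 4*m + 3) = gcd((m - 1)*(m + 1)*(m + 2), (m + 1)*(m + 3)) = m + 1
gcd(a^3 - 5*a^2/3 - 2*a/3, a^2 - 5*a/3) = a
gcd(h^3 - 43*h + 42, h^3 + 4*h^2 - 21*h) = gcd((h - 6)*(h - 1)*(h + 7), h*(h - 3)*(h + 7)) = h + 7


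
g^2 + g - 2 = (g - 1)*(g + 2)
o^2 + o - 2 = (o - 1)*(o + 2)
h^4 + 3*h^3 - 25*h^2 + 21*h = h*(h - 3)*(h - 1)*(h + 7)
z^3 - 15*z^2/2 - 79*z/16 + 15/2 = (z - 8)*(z - 3/4)*(z + 5/4)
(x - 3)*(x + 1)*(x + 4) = x^3 + 2*x^2 - 11*x - 12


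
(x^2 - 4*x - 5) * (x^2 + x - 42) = x^4 - 3*x^3 - 51*x^2 + 163*x + 210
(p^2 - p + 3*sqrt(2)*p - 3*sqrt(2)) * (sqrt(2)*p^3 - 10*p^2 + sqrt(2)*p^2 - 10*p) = sqrt(2)*p^5 - 4*p^4 - 31*sqrt(2)*p^3 + 4*p^2 + 30*sqrt(2)*p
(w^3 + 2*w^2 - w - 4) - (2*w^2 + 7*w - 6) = w^3 - 8*w + 2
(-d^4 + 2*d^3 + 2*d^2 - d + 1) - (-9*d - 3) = -d^4 + 2*d^3 + 2*d^2 + 8*d + 4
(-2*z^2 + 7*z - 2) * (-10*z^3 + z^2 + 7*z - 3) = 20*z^5 - 72*z^4 + 13*z^3 + 53*z^2 - 35*z + 6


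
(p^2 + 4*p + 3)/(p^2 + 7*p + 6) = (p + 3)/(p + 6)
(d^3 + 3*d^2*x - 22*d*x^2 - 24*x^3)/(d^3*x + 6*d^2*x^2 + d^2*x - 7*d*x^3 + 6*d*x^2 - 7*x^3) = (d^3 + 3*d^2*x - 22*d*x^2 - 24*x^3)/(x*(d^3 + 6*d^2*x + d^2 - 7*d*x^2 + 6*d*x - 7*x^2))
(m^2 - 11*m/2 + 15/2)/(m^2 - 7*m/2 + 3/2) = (2*m - 5)/(2*m - 1)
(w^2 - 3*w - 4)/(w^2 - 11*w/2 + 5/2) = 2*(w^2 - 3*w - 4)/(2*w^2 - 11*w + 5)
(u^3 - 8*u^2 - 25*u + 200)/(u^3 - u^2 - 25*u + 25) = (u - 8)/(u - 1)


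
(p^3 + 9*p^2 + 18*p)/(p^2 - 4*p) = (p^2 + 9*p + 18)/(p - 4)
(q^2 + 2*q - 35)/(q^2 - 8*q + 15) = (q + 7)/(q - 3)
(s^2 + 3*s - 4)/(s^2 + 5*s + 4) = (s - 1)/(s + 1)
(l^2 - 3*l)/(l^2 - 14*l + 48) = l*(l - 3)/(l^2 - 14*l + 48)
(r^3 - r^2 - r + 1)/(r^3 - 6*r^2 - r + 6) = (r - 1)/(r - 6)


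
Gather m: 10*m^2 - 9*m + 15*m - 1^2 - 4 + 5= 10*m^2 + 6*m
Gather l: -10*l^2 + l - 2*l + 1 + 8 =-10*l^2 - l + 9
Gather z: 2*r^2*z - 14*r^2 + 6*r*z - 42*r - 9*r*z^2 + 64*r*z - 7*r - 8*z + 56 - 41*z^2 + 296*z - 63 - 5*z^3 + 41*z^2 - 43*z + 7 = -14*r^2 - 9*r*z^2 - 49*r - 5*z^3 + z*(2*r^2 + 70*r + 245)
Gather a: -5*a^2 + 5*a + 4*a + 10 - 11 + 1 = -5*a^2 + 9*a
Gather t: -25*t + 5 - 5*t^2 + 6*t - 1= -5*t^2 - 19*t + 4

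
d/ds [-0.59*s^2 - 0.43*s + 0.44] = -1.18*s - 0.43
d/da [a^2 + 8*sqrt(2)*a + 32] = 2*a + 8*sqrt(2)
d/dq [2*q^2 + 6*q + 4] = 4*q + 6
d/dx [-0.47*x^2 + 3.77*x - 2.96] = 3.77 - 0.94*x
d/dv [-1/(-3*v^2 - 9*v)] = (-2*v - 3)/(3*v^2*(v + 3)^2)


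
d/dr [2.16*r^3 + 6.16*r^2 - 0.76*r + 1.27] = 6.48*r^2 + 12.32*r - 0.76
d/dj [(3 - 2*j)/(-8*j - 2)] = 7/(4*j + 1)^2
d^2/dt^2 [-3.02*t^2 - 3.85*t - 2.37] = -6.04000000000000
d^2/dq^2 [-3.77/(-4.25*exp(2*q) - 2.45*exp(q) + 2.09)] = (3.77*(8.5*exp(q) + 2.45)*(17.0*exp(q) + 4.9)*exp(q) - (64.09*exp(q) + 9.2365)*(4.25*exp(2*q) + 2.45*exp(q) - 2.09))*exp(q)/(4.25*exp(2*q) + 2.45*exp(q) - 2.09)^3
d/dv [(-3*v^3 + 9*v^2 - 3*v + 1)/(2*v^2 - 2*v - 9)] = (-6*v^4 + 12*v^3 + 69*v^2 - 166*v + 29)/(4*v^4 - 8*v^3 - 32*v^2 + 36*v + 81)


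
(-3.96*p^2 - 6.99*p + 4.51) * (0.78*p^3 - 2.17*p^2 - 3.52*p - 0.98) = -3.0888*p^5 + 3.141*p^4 + 32.6253*p^3 + 18.6989*p^2 - 9.025*p - 4.4198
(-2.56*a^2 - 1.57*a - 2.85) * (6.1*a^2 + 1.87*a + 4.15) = -15.616*a^4 - 14.3642*a^3 - 30.9449*a^2 - 11.845*a - 11.8275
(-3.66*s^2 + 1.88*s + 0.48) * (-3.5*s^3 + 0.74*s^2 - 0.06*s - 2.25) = 12.81*s^5 - 9.2884*s^4 - 0.0692*s^3 + 8.4774*s^2 - 4.2588*s - 1.08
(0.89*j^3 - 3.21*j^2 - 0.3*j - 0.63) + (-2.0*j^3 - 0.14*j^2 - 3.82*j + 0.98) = -1.11*j^3 - 3.35*j^2 - 4.12*j + 0.35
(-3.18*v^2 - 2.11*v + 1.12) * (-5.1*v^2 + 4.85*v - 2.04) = 16.218*v^4 - 4.662*v^3 - 9.4583*v^2 + 9.7364*v - 2.2848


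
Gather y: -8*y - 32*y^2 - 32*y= -32*y^2 - 40*y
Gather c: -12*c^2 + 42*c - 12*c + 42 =-12*c^2 + 30*c + 42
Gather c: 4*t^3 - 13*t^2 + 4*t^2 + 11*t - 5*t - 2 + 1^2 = 4*t^3 - 9*t^2 + 6*t - 1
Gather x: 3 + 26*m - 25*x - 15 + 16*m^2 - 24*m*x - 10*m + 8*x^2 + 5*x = 16*m^2 + 16*m + 8*x^2 + x*(-24*m - 20) - 12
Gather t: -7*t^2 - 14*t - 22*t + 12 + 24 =-7*t^2 - 36*t + 36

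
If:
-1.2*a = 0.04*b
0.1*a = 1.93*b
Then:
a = 0.00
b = 0.00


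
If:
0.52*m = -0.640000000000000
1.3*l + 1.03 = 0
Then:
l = -0.79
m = -1.23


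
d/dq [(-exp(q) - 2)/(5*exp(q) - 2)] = 12*exp(q)/(5*exp(q) - 2)^2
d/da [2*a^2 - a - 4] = 4*a - 1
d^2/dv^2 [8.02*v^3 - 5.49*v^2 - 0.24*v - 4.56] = 48.12*v - 10.98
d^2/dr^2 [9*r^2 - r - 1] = 18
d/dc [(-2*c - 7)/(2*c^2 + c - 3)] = (-4*c^2 - 2*c + (2*c + 7)*(4*c + 1) + 6)/(2*c^2 + c - 3)^2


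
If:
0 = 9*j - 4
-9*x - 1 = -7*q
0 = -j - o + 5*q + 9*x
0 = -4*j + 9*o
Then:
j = 4/9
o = 16/81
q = 133/972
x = -41/8748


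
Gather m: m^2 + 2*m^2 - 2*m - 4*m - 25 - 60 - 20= 3*m^2 - 6*m - 105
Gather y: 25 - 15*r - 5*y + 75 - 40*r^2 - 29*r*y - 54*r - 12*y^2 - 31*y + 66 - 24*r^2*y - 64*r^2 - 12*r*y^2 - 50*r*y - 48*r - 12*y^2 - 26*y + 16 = -104*r^2 - 117*r + y^2*(-12*r - 24) + y*(-24*r^2 - 79*r - 62) + 182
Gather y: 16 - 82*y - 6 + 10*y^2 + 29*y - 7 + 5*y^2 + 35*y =15*y^2 - 18*y + 3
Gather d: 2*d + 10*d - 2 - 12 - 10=12*d - 24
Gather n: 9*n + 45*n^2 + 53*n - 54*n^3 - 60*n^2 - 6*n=-54*n^3 - 15*n^2 + 56*n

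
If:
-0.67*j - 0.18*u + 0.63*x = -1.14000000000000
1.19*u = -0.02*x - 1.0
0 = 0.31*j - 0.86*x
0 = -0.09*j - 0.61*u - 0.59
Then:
No Solution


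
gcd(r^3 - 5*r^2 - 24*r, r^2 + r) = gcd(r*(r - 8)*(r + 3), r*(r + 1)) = r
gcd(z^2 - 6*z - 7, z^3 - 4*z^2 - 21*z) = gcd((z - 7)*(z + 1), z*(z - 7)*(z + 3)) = z - 7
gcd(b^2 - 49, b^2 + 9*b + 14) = b + 7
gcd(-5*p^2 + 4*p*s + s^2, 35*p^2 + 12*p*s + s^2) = 5*p + s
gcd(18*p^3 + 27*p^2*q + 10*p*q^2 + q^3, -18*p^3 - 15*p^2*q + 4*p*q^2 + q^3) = 6*p^2 + 7*p*q + q^2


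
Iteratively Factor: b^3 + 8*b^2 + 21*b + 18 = (b + 3)*(b^2 + 5*b + 6) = (b + 3)^2*(b + 2)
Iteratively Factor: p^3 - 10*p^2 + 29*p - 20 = (p - 5)*(p^2 - 5*p + 4) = (p - 5)*(p - 4)*(p - 1)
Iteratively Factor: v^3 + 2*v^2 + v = (v)*(v^2 + 2*v + 1) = v*(v + 1)*(v + 1)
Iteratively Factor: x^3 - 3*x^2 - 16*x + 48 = (x + 4)*(x^2 - 7*x + 12) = (x - 4)*(x + 4)*(x - 3)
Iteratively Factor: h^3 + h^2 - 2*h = (h)*(h^2 + h - 2) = h*(h + 2)*(h - 1)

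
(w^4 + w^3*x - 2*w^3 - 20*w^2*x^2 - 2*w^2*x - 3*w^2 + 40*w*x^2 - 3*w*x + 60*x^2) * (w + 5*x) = w^5 + 6*w^4*x - 2*w^4 - 15*w^3*x^2 - 12*w^3*x - 3*w^3 - 100*w^2*x^3 + 30*w^2*x^2 - 18*w^2*x + 200*w*x^3 + 45*w*x^2 + 300*x^3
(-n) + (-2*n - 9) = -3*n - 9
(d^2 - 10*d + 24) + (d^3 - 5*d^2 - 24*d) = d^3 - 4*d^2 - 34*d + 24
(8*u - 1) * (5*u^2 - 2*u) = 40*u^3 - 21*u^2 + 2*u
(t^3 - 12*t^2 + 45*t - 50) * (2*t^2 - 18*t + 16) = 2*t^5 - 42*t^4 + 322*t^3 - 1102*t^2 + 1620*t - 800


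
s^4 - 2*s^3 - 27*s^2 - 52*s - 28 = (s - 7)*(s + 1)*(s + 2)^2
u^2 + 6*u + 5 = (u + 1)*(u + 5)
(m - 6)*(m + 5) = m^2 - m - 30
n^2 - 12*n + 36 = (n - 6)^2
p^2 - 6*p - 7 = (p - 7)*(p + 1)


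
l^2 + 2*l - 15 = (l - 3)*(l + 5)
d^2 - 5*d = d*(d - 5)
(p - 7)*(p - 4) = p^2 - 11*p + 28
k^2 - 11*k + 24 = (k - 8)*(k - 3)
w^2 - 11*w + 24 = (w - 8)*(w - 3)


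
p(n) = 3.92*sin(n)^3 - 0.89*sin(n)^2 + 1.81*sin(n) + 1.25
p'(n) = 11.76*sin(n)^2*cos(n) - 1.78*sin(n)*cos(n) + 1.81*cos(n)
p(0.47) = 2.25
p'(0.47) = 3.05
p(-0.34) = 0.40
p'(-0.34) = 3.50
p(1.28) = 5.61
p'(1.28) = 3.12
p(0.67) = 2.97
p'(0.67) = 4.11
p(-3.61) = 2.25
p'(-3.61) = -3.04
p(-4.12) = 4.38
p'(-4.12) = -4.71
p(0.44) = 2.16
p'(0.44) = 2.88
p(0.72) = 3.18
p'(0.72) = 4.32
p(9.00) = 2.12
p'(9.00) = -2.80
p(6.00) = 0.59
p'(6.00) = 3.10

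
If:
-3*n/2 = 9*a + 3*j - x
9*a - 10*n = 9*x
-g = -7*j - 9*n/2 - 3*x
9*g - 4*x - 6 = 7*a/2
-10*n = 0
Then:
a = -4/99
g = 188/297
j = 32/297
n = 0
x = -4/99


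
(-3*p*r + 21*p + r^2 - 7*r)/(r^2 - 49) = (-3*p + r)/(r + 7)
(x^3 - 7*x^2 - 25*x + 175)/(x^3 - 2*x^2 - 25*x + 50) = (x - 7)/(x - 2)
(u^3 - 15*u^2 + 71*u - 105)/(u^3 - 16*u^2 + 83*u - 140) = (u - 3)/(u - 4)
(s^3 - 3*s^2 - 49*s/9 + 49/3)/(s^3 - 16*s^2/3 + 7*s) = (s + 7/3)/s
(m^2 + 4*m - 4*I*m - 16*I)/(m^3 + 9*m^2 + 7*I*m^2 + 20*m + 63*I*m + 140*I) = (m - 4*I)/(m^2 + m*(5 + 7*I) + 35*I)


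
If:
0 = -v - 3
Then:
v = -3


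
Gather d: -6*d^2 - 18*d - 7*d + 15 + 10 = -6*d^2 - 25*d + 25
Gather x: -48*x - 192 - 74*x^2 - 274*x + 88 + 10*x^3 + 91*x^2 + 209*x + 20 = 10*x^3 + 17*x^2 - 113*x - 84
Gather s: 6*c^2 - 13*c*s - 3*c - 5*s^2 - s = 6*c^2 - 3*c - 5*s^2 + s*(-13*c - 1)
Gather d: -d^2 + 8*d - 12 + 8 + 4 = -d^2 + 8*d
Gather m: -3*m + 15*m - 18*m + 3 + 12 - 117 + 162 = 60 - 6*m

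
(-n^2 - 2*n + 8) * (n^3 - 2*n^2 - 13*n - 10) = -n^5 + 25*n^3 + 20*n^2 - 84*n - 80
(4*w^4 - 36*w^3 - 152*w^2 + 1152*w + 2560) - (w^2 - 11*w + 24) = 4*w^4 - 36*w^3 - 153*w^2 + 1163*w + 2536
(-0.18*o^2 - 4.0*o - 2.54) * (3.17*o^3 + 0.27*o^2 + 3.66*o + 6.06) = -0.5706*o^5 - 12.7286*o^4 - 9.7906*o^3 - 16.4166*o^2 - 33.5364*o - 15.3924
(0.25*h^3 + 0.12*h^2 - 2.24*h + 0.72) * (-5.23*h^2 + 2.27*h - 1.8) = -1.3075*h^5 - 0.0601*h^4 + 11.5376*h^3 - 9.0664*h^2 + 5.6664*h - 1.296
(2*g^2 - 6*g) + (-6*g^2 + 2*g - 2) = -4*g^2 - 4*g - 2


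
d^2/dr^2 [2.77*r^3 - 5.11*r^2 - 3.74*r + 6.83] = 16.62*r - 10.22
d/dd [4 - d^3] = -3*d^2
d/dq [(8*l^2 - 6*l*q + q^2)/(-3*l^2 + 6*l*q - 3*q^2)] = 2*l*(5*l - 2*q)/(3*(-l^3 + 3*l^2*q - 3*l*q^2 + q^3))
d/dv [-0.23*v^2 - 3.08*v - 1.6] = -0.46*v - 3.08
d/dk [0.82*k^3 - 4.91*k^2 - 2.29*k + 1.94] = 2.46*k^2 - 9.82*k - 2.29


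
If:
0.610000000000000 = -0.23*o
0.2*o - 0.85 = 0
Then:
No Solution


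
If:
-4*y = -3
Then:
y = 3/4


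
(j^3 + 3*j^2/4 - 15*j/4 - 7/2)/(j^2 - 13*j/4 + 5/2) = (4*j^2 + 11*j + 7)/(4*j - 5)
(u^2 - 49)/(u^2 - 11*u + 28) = (u + 7)/(u - 4)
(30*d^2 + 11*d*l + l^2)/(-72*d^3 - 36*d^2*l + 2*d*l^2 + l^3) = (-5*d - l)/(12*d^2 + 4*d*l - l^2)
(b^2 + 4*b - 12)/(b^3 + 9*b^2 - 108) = (b - 2)/(b^2 + 3*b - 18)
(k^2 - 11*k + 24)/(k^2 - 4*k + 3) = (k - 8)/(k - 1)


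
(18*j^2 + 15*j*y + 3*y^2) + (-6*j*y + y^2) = 18*j^2 + 9*j*y + 4*y^2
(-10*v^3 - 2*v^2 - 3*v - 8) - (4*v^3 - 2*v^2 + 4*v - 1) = -14*v^3 - 7*v - 7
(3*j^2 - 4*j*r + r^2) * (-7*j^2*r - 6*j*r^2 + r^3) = -21*j^4*r + 10*j^3*r^2 + 20*j^2*r^3 - 10*j*r^4 + r^5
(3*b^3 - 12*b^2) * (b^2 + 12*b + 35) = 3*b^5 + 24*b^4 - 39*b^3 - 420*b^2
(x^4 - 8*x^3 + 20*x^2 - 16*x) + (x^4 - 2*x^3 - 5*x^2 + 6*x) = 2*x^4 - 10*x^3 + 15*x^2 - 10*x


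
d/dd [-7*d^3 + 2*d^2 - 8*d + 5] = -21*d^2 + 4*d - 8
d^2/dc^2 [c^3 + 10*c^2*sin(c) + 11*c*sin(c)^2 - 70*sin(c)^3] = -10*c^2*sin(c) + 40*c*cos(c) + 22*c*cos(2*c) + 6*c + 145*sin(c)/2 + 22*sin(2*c) - 315*sin(3*c)/2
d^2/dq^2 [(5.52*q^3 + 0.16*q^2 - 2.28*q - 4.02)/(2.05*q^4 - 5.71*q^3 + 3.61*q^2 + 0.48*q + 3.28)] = (46.3956000000001*q^9 + 4.03439999999955*q^8 - 371.32224*q^7 + 248.725895999999*q^6 + 62.5108679999996*q^5 - 595.466915999999*q^4 + 1457.921048*q^3 - 395.503404*q^2 + 24.76656*q + 103.969568)/(8.615125*q^12 - 71.988825*q^11 + 246.02829*q^10 - 433.658941*q^9 + 440.890578*q^8 - 385.340769*q^7 + 455.563297*q^6 - 371.481216*q^5 + 142.956312*q^4 - 150.079296*q^3 + 118.780608*q^2 + 15.492096*q + 35.287552)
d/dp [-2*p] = -2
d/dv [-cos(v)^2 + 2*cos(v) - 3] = 2*(cos(v) - 1)*sin(v)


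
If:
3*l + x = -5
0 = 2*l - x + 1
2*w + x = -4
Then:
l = -6/5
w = -13/10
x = -7/5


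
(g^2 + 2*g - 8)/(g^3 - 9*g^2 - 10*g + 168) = (g - 2)/(g^2 - 13*g + 42)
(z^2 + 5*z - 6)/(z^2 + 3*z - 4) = (z + 6)/(z + 4)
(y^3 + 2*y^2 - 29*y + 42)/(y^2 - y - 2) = (y^2 + 4*y - 21)/(y + 1)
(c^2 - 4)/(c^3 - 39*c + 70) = (c + 2)/(c^2 + 2*c - 35)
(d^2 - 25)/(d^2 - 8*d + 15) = (d + 5)/(d - 3)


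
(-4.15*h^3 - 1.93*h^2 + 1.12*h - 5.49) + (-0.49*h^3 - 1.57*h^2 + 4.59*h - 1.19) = -4.64*h^3 - 3.5*h^2 + 5.71*h - 6.68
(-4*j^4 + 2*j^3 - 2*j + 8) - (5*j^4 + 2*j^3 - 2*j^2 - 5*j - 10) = -9*j^4 + 2*j^2 + 3*j + 18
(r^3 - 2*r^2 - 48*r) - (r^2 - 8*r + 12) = r^3 - 3*r^2 - 40*r - 12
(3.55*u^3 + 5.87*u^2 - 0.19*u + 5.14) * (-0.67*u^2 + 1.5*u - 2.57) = -2.3785*u^5 + 1.3921*u^4 - 0.191199999999998*u^3 - 18.8147*u^2 + 8.1983*u - 13.2098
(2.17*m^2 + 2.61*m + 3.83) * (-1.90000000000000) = -4.123*m^2 - 4.959*m - 7.277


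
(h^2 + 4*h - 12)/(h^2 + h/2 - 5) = 2*(h + 6)/(2*h + 5)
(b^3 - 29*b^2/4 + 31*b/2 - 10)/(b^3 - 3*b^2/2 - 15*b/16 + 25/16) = 4*(b^2 - 6*b + 8)/(4*b^2 - b - 5)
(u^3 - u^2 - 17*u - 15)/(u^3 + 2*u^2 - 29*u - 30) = (u + 3)/(u + 6)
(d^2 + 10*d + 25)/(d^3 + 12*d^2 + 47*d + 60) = (d + 5)/(d^2 + 7*d + 12)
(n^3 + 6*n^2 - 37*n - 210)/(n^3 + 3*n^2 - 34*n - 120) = (n + 7)/(n + 4)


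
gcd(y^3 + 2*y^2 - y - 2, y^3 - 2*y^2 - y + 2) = y^2 - 1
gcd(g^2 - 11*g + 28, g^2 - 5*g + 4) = g - 4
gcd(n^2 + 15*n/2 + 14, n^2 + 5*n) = 1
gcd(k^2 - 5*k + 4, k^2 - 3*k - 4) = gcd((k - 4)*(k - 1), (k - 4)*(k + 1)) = k - 4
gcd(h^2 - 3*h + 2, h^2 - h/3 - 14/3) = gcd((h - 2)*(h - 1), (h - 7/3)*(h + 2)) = 1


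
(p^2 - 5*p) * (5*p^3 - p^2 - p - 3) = 5*p^5 - 26*p^4 + 4*p^3 + 2*p^2 + 15*p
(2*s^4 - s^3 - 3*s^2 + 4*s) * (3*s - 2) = 6*s^5 - 7*s^4 - 7*s^3 + 18*s^2 - 8*s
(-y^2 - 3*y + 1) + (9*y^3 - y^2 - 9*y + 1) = 9*y^3 - 2*y^2 - 12*y + 2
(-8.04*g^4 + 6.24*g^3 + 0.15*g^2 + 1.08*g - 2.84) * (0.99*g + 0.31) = -7.9596*g^5 + 3.6852*g^4 + 2.0829*g^3 + 1.1157*g^2 - 2.4768*g - 0.8804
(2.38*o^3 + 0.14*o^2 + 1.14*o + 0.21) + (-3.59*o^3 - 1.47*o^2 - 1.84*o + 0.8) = -1.21*o^3 - 1.33*o^2 - 0.7*o + 1.01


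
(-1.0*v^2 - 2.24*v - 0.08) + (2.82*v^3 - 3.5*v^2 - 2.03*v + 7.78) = 2.82*v^3 - 4.5*v^2 - 4.27*v + 7.7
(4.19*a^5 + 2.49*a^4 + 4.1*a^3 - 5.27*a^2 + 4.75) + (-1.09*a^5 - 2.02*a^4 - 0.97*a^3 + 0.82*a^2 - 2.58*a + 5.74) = 3.1*a^5 + 0.47*a^4 + 3.13*a^3 - 4.45*a^2 - 2.58*a + 10.49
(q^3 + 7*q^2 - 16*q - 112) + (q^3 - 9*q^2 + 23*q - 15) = 2*q^3 - 2*q^2 + 7*q - 127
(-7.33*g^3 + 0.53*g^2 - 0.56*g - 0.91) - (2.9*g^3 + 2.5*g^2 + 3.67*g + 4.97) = -10.23*g^3 - 1.97*g^2 - 4.23*g - 5.88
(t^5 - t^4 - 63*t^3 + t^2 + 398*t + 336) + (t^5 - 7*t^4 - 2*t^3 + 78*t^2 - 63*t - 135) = 2*t^5 - 8*t^4 - 65*t^3 + 79*t^2 + 335*t + 201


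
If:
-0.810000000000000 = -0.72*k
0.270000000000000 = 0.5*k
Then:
No Solution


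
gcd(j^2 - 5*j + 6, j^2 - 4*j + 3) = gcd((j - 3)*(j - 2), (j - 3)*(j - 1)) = j - 3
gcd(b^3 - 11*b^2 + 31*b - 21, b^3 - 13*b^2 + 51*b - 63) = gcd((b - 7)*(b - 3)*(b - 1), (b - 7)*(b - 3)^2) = b^2 - 10*b + 21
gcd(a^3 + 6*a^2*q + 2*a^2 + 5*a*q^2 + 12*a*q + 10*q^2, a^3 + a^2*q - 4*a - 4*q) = a^2 + a*q + 2*a + 2*q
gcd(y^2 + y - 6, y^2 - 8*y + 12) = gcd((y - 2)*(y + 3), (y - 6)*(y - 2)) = y - 2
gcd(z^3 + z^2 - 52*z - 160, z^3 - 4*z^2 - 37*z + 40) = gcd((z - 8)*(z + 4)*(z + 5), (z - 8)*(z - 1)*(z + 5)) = z^2 - 3*z - 40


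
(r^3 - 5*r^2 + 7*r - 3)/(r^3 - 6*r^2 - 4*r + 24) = (r^3 - 5*r^2 + 7*r - 3)/(r^3 - 6*r^2 - 4*r + 24)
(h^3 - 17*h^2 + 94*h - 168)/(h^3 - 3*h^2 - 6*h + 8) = (h^2 - 13*h + 42)/(h^2 + h - 2)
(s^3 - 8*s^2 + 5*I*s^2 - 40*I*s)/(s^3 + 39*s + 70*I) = s*(s - 8)/(s^2 - 5*I*s + 14)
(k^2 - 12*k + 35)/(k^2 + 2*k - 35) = (k - 7)/(k + 7)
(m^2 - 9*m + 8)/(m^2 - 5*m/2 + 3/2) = 2*(m - 8)/(2*m - 3)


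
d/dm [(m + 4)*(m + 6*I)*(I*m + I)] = 3*I*m^2 + m*(-12 + 10*I) - 30 + 4*I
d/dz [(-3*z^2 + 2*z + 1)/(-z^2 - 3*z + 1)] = (11*z^2 - 4*z + 5)/(z^4 + 6*z^3 + 7*z^2 - 6*z + 1)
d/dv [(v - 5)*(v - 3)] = 2*v - 8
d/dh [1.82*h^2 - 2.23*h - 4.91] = 3.64*h - 2.23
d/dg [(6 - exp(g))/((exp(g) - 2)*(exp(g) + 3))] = (exp(g) - 12)*exp(2*g)/(exp(4*g) + 2*exp(3*g) - 11*exp(2*g) - 12*exp(g) + 36)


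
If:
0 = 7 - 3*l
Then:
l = 7/3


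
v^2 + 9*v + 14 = (v + 2)*(v + 7)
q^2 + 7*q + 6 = (q + 1)*(q + 6)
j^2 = j^2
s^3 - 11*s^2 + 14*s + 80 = (s - 8)*(s - 5)*(s + 2)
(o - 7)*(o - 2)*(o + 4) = o^3 - 5*o^2 - 22*o + 56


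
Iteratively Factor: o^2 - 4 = (o + 2)*(o - 2)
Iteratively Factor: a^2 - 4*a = (a)*(a - 4)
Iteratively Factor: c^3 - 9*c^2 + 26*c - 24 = (c - 2)*(c^2 - 7*c + 12) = (c - 4)*(c - 2)*(c - 3)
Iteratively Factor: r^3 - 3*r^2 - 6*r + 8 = (r - 4)*(r^2 + r - 2) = (r - 4)*(r - 1)*(r + 2)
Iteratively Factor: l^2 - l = (l)*(l - 1)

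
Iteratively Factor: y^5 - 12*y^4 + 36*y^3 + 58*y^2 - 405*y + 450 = (y - 5)*(y^4 - 7*y^3 + y^2 + 63*y - 90) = (y - 5)*(y - 2)*(y^3 - 5*y^2 - 9*y + 45) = (y - 5)*(y - 3)*(y - 2)*(y^2 - 2*y - 15) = (y - 5)*(y - 3)*(y - 2)*(y + 3)*(y - 5)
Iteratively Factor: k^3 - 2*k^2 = (k - 2)*(k^2) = k*(k - 2)*(k)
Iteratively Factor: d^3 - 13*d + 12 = (d - 3)*(d^2 + 3*d - 4) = (d - 3)*(d - 1)*(d + 4)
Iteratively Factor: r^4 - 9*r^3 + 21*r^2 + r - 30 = (r - 2)*(r^3 - 7*r^2 + 7*r + 15) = (r - 3)*(r - 2)*(r^2 - 4*r - 5) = (r - 5)*(r - 3)*(r - 2)*(r + 1)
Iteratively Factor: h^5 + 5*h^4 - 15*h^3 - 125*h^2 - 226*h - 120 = (h + 2)*(h^4 + 3*h^3 - 21*h^2 - 83*h - 60) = (h + 2)*(h + 3)*(h^3 - 21*h - 20) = (h - 5)*(h + 2)*(h + 3)*(h^2 + 5*h + 4) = (h - 5)*(h + 2)*(h + 3)*(h + 4)*(h + 1)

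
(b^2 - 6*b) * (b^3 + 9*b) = b^5 - 6*b^4 + 9*b^3 - 54*b^2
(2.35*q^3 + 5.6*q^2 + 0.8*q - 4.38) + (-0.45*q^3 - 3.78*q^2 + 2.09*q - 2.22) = 1.9*q^3 + 1.82*q^2 + 2.89*q - 6.6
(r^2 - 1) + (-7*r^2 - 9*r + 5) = -6*r^2 - 9*r + 4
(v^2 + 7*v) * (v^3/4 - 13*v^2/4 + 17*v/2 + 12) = v^5/4 - 3*v^4/2 - 57*v^3/4 + 143*v^2/2 + 84*v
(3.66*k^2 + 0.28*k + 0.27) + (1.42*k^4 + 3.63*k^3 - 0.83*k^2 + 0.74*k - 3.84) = 1.42*k^4 + 3.63*k^3 + 2.83*k^2 + 1.02*k - 3.57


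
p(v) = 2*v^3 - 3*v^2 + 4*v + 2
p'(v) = 6*v^2 - 6*v + 4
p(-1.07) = -8.16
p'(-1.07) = 17.29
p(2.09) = 15.51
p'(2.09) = 17.67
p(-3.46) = -130.60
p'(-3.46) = 96.59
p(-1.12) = -9.05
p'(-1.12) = 18.25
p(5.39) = 249.59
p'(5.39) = 145.97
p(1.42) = 7.36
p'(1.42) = 7.58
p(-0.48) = -0.83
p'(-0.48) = 8.26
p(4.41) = 132.83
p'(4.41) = 94.23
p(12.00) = 3074.00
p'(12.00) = 796.00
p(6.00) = 350.00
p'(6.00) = 184.00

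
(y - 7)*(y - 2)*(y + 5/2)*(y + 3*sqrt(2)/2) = y^4 - 13*y^3/2 + 3*sqrt(2)*y^3/2 - 39*sqrt(2)*y^2/4 - 17*y^2/2 - 51*sqrt(2)*y/4 + 35*y + 105*sqrt(2)/2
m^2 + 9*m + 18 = (m + 3)*(m + 6)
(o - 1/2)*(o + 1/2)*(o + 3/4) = o^3 + 3*o^2/4 - o/4 - 3/16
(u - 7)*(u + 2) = u^2 - 5*u - 14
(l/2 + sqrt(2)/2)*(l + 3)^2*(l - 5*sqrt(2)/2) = l^4/2 - 3*sqrt(2)*l^3/4 + 3*l^3 - 9*sqrt(2)*l^2/2 + 2*l^2 - 15*l - 27*sqrt(2)*l/4 - 45/2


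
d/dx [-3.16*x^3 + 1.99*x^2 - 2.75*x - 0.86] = -9.48*x^2 + 3.98*x - 2.75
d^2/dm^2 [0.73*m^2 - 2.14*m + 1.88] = 1.46000000000000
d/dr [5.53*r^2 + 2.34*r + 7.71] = 11.06*r + 2.34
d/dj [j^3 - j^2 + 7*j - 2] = 3*j^2 - 2*j + 7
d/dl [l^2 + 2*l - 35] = 2*l + 2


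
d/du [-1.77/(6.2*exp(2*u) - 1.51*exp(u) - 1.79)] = (21.948*exp(u) - 2.6727)*exp(u)/(-6.2*exp(2*u) + 1.51*exp(u) + 1.79)^2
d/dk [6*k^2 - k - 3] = 12*k - 1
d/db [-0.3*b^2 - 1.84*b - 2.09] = -0.6*b - 1.84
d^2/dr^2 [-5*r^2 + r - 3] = -10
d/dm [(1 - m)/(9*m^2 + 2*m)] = (9*m^2 - 18*m - 2)/(m^2*(81*m^2 + 36*m + 4))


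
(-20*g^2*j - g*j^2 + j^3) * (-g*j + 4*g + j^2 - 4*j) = 20*g^3*j^2 - 80*g^3*j - 19*g^2*j^3 + 76*g^2*j^2 - 2*g*j^4 + 8*g*j^3 + j^5 - 4*j^4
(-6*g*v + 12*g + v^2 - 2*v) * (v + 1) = -6*g*v^2 + 6*g*v + 12*g + v^3 - v^2 - 2*v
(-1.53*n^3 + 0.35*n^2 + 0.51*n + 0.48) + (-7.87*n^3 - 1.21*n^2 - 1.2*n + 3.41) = -9.4*n^3 - 0.86*n^2 - 0.69*n + 3.89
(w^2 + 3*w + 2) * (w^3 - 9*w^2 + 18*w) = w^5 - 6*w^4 - 7*w^3 + 36*w^2 + 36*w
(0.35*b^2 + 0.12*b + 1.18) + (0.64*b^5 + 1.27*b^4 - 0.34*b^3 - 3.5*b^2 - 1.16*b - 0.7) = 0.64*b^5 + 1.27*b^4 - 0.34*b^3 - 3.15*b^2 - 1.04*b + 0.48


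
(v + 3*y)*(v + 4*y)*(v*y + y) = v^3*y + 7*v^2*y^2 + v^2*y + 12*v*y^3 + 7*v*y^2 + 12*y^3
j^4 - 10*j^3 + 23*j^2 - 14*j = j*(j - 7)*(j - 2)*(j - 1)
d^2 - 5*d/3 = d*(d - 5/3)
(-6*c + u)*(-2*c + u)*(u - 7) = 12*c^2*u - 84*c^2 - 8*c*u^2 + 56*c*u + u^3 - 7*u^2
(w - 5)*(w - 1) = w^2 - 6*w + 5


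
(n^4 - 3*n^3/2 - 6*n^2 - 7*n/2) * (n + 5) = n^5 + 7*n^4/2 - 27*n^3/2 - 67*n^2/2 - 35*n/2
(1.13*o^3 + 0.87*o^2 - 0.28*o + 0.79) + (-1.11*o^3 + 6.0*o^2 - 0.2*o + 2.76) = 0.0199999999999998*o^3 + 6.87*o^2 - 0.48*o + 3.55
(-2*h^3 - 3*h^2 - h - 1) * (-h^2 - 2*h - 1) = 2*h^5 + 7*h^4 + 9*h^3 + 6*h^2 + 3*h + 1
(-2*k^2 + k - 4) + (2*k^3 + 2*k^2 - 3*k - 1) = 2*k^3 - 2*k - 5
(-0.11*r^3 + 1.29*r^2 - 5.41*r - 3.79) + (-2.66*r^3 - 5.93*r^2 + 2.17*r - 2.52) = -2.77*r^3 - 4.64*r^2 - 3.24*r - 6.31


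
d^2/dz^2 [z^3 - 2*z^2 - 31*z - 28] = 6*z - 4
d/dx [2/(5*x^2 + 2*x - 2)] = 4*(-5*x - 1)/(5*x^2 + 2*x - 2)^2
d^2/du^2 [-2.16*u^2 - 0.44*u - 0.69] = -4.32000000000000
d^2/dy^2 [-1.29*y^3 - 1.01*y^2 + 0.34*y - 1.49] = -7.74*y - 2.02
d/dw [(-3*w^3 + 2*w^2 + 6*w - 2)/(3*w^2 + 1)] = (-9*w^4 - 27*w^2 + 16*w + 6)/(9*w^4 + 6*w^2 + 1)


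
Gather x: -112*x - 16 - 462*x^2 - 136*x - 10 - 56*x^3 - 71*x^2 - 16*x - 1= -56*x^3 - 533*x^2 - 264*x - 27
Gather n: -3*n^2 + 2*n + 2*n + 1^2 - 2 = -3*n^2 + 4*n - 1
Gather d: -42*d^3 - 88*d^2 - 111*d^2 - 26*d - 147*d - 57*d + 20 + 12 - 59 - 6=-42*d^3 - 199*d^2 - 230*d - 33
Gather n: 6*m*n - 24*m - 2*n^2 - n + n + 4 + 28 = 6*m*n - 24*m - 2*n^2 + 32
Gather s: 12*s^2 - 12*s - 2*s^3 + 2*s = -2*s^3 + 12*s^2 - 10*s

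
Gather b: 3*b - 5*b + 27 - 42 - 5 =-2*b - 20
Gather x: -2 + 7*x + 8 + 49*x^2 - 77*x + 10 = 49*x^2 - 70*x + 16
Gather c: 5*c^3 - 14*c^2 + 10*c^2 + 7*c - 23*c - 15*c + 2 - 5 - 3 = 5*c^3 - 4*c^2 - 31*c - 6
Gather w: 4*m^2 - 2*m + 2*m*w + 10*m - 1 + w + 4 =4*m^2 + 8*m + w*(2*m + 1) + 3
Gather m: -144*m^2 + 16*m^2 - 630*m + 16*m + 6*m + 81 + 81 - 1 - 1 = -128*m^2 - 608*m + 160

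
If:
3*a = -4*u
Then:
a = -4*u/3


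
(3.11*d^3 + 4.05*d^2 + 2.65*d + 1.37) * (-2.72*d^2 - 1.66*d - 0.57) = -8.4592*d^5 - 16.1786*d^4 - 15.7037*d^3 - 10.4339*d^2 - 3.7847*d - 0.7809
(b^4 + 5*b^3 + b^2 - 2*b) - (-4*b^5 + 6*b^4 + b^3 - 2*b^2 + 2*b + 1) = 4*b^5 - 5*b^4 + 4*b^3 + 3*b^2 - 4*b - 1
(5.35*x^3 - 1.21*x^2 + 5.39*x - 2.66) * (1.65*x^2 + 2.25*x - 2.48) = 8.8275*x^5 + 10.041*x^4 - 7.097*x^3 + 10.7393*x^2 - 19.3522*x + 6.5968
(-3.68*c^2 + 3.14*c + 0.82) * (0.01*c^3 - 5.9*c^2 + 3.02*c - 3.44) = -0.0368*c^5 + 21.7434*c^4 - 29.6314*c^3 + 17.304*c^2 - 8.3252*c - 2.8208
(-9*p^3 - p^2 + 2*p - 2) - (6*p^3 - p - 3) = -15*p^3 - p^2 + 3*p + 1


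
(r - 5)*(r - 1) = r^2 - 6*r + 5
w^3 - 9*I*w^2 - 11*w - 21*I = (w - 7*I)*(w - 3*I)*(w + I)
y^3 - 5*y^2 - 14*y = y*(y - 7)*(y + 2)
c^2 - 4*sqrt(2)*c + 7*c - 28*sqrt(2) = (c + 7)*(c - 4*sqrt(2))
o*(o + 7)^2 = o^3 + 14*o^2 + 49*o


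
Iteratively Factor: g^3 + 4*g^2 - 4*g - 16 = (g + 2)*(g^2 + 2*g - 8) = (g + 2)*(g + 4)*(g - 2)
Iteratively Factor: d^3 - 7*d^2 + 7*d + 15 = (d - 5)*(d^2 - 2*d - 3) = (d - 5)*(d + 1)*(d - 3)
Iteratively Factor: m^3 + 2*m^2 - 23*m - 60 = (m + 4)*(m^2 - 2*m - 15) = (m + 3)*(m + 4)*(m - 5)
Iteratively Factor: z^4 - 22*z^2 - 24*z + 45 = (z - 5)*(z^3 + 5*z^2 + 3*z - 9) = (z - 5)*(z - 1)*(z^2 + 6*z + 9) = (z - 5)*(z - 1)*(z + 3)*(z + 3)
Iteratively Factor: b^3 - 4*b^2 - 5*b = (b)*(b^2 - 4*b - 5) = b*(b + 1)*(b - 5)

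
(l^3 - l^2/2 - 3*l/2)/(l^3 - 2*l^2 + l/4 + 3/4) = 2*l*(l + 1)/(2*l^2 - l - 1)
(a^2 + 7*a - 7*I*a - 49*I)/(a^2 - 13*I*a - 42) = (a + 7)/(a - 6*I)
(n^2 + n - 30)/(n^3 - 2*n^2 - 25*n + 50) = (n + 6)/(n^2 + 3*n - 10)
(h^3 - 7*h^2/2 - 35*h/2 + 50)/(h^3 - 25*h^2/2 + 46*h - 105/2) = (h^2 - h - 20)/(h^2 - 10*h + 21)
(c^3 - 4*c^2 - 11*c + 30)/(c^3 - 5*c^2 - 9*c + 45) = (c - 2)/(c - 3)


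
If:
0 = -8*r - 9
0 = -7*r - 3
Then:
No Solution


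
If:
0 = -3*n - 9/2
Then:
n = -3/2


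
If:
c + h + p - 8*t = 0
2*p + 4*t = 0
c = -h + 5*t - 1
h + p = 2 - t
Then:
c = -19/5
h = 9/5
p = 2/5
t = -1/5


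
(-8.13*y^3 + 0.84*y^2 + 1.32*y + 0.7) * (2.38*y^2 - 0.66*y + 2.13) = -19.3494*y^5 + 7.365*y^4 - 14.7297*y^3 + 2.584*y^2 + 2.3496*y + 1.491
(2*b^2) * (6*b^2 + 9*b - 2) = 12*b^4 + 18*b^3 - 4*b^2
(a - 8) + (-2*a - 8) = -a - 16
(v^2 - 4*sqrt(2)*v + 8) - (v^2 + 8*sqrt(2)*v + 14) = -12*sqrt(2)*v - 6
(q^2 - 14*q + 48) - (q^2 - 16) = 64 - 14*q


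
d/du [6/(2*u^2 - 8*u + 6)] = 6*(2 - u)/(u^2 - 4*u + 3)^2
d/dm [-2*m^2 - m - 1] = -4*m - 1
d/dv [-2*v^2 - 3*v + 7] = -4*v - 3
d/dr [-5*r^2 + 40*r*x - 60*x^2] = -10*r + 40*x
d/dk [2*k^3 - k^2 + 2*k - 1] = 6*k^2 - 2*k + 2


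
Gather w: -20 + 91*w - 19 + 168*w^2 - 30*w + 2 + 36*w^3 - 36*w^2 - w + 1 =36*w^3 + 132*w^2 + 60*w - 36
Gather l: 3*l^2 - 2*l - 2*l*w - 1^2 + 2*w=3*l^2 + l*(-2*w - 2) + 2*w - 1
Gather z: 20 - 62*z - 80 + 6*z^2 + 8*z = 6*z^2 - 54*z - 60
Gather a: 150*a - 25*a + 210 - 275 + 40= 125*a - 25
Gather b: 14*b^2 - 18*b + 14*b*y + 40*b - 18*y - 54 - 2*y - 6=14*b^2 + b*(14*y + 22) - 20*y - 60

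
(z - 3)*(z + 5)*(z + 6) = z^3 + 8*z^2 - 3*z - 90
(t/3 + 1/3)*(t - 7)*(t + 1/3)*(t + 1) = t^4/3 - 14*t^3/9 - 44*t^2/9 - 34*t/9 - 7/9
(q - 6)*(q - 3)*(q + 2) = q^3 - 7*q^2 + 36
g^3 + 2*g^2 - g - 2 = (g - 1)*(g + 1)*(g + 2)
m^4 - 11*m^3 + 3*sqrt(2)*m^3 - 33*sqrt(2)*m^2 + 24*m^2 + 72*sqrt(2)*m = m*(m - 8)*(m - 3)*(m + 3*sqrt(2))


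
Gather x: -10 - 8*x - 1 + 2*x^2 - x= 2*x^2 - 9*x - 11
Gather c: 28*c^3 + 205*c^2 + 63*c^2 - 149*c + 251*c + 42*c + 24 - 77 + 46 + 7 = 28*c^3 + 268*c^2 + 144*c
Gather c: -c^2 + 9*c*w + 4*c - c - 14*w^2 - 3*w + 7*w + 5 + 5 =-c^2 + c*(9*w + 3) - 14*w^2 + 4*w + 10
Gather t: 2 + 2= 4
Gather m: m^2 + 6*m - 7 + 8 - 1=m^2 + 6*m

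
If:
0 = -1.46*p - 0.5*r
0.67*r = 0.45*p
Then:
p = 0.00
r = 0.00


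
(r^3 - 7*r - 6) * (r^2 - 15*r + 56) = r^5 - 15*r^4 + 49*r^3 + 99*r^2 - 302*r - 336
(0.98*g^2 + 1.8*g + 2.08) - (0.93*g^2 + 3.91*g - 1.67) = 0.0499999999999999*g^2 - 2.11*g + 3.75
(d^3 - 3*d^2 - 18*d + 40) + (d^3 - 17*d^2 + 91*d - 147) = 2*d^3 - 20*d^2 + 73*d - 107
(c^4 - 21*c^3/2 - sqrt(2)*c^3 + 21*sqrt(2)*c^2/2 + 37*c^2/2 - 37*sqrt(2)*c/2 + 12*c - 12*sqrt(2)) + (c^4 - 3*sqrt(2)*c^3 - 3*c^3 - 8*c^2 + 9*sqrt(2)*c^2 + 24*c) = 2*c^4 - 27*c^3/2 - 4*sqrt(2)*c^3 + 21*c^2/2 + 39*sqrt(2)*c^2/2 - 37*sqrt(2)*c/2 + 36*c - 12*sqrt(2)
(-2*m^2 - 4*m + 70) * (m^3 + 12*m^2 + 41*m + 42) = -2*m^5 - 28*m^4 - 60*m^3 + 592*m^2 + 2702*m + 2940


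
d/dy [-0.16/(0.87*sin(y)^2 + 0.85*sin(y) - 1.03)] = (0.2784*sin(y) + 0.136)*cos(y)/(0.87*sin(y)^2 + 0.85*sin(y) - 1.03)^2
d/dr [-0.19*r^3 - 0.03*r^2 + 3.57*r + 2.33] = -0.57*r^2 - 0.06*r + 3.57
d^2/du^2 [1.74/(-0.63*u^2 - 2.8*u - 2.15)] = (1.381212*u^2 + 6.13872*u - 1.74*(1.26*u + 2.8)*(2.52*u + 5.6) + 4.71366)/(0.63*u^2 + 2.8*u + 2.15)^3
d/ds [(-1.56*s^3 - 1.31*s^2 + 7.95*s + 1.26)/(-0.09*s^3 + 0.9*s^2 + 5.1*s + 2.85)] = (-5.55111512312578e-17*s^5 - 1.5219*s^4 - 14.481*s^3 - 26.8338*s^2 - 9.735*s + 16.2315)/(0.0081*s^6 - 0.162*s^5 - 0.108*s^4 + 8.667*s^3 + 31.14*s^2 + 29.07*s + 8.1225)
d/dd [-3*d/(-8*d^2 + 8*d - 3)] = 3*(3 - 8*d^2)/(64*d^4 - 128*d^3 + 112*d^2 - 48*d + 9)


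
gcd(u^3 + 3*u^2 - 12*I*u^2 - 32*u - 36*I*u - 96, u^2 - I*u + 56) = u - 8*I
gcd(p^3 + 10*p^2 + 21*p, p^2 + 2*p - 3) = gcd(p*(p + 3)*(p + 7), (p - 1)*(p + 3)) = p + 3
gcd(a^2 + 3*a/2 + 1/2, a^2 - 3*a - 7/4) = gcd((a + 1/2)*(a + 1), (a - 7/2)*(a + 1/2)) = a + 1/2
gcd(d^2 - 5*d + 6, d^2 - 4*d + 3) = d - 3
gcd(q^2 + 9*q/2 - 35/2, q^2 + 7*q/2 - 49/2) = q + 7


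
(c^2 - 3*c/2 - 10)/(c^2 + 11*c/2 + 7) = (2*c^2 - 3*c - 20)/(2*c^2 + 11*c + 14)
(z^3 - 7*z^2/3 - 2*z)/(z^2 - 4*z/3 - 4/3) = z*(z - 3)/(z - 2)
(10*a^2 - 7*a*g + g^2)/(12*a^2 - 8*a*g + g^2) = (5*a - g)/(6*a - g)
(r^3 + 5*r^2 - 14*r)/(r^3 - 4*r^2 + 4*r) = (r + 7)/(r - 2)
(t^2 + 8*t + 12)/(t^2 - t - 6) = (t + 6)/(t - 3)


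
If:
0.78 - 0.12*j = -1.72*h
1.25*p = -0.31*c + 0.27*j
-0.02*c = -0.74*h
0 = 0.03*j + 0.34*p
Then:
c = 15.20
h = 0.41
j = 12.39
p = -1.09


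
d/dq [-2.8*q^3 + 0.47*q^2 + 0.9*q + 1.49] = -8.4*q^2 + 0.94*q + 0.9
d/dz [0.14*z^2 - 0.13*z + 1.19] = 0.28*z - 0.13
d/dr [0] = 0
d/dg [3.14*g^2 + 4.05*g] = 6.28*g + 4.05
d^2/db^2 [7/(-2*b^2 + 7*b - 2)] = 14*(4*b^2 - 14*b - (4*b - 7)^2 + 4)/(2*b^2 - 7*b + 2)^3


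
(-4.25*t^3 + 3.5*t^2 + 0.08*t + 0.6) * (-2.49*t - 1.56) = 10.5825*t^4 - 2.085*t^3 - 5.6592*t^2 - 1.6188*t - 0.936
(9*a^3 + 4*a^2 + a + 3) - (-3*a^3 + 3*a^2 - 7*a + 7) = 12*a^3 + a^2 + 8*a - 4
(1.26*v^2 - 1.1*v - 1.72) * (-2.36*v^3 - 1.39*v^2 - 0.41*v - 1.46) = -2.9736*v^5 + 0.8446*v^4 + 5.0716*v^3 + 1.0022*v^2 + 2.3112*v + 2.5112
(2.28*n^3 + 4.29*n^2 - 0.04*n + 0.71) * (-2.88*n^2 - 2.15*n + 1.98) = -6.5664*n^5 - 17.2572*n^4 - 4.5939*n^3 + 6.5354*n^2 - 1.6057*n + 1.4058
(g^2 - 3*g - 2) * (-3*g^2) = -3*g^4 + 9*g^3 + 6*g^2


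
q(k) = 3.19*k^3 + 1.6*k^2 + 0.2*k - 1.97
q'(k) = 9.57*k^2 + 3.2*k + 0.2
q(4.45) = 311.71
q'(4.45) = 203.95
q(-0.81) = -2.78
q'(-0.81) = 3.89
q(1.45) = 11.41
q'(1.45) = 24.96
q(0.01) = -1.97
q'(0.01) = 0.23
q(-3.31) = -100.79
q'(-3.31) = 94.46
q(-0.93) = -3.34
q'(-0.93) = 5.50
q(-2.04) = -22.80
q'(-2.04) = 33.50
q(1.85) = 24.07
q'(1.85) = 38.87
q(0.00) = -1.97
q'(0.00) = 0.20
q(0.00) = -1.97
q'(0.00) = 0.20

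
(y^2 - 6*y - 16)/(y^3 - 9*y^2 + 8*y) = (y + 2)/(y*(y - 1))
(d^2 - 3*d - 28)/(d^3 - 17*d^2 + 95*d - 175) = (d + 4)/(d^2 - 10*d + 25)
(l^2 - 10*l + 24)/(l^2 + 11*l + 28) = (l^2 - 10*l + 24)/(l^2 + 11*l + 28)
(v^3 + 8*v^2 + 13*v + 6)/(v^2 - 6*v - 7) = (v^2 + 7*v + 6)/(v - 7)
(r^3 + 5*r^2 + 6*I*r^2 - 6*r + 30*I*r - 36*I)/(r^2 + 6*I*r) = r + 5 - 6/r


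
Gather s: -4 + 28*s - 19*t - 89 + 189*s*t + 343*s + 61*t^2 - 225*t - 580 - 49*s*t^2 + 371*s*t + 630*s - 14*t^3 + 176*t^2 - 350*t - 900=s*(-49*t^2 + 560*t + 1001) - 14*t^3 + 237*t^2 - 594*t - 1573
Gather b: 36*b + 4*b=40*b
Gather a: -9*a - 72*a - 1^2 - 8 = -81*a - 9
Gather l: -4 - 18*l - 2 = -18*l - 6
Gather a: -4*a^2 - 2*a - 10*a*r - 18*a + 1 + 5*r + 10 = -4*a^2 + a*(-10*r - 20) + 5*r + 11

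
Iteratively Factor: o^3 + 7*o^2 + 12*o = (o + 3)*(o^2 + 4*o) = (o + 3)*(o + 4)*(o)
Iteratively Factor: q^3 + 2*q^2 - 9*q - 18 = (q - 3)*(q^2 + 5*q + 6) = (q - 3)*(q + 3)*(q + 2)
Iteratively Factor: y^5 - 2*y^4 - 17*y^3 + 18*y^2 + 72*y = (y + 3)*(y^4 - 5*y^3 - 2*y^2 + 24*y) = (y + 2)*(y + 3)*(y^3 - 7*y^2 + 12*y) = y*(y + 2)*(y + 3)*(y^2 - 7*y + 12) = y*(y - 3)*(y + 2)*(y + 3)*(y - 4)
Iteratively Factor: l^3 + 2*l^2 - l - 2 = (l + 1)*(l^2 + l - 2) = (l - 1)*(l + 1)*(l + 2)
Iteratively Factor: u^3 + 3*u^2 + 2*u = (u)*(u^2 + 3*u + 2) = u*(u + 2)*(u + 1)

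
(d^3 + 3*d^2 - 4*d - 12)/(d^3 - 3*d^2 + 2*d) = (d^2 + 5*d + 6)/(d*(d - 1))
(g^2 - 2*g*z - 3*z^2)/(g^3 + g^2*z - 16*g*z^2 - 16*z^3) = (-g + 3*z)/(-g^2 + 16*z^2)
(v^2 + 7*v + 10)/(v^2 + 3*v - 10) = (v + 2)/(v - 2)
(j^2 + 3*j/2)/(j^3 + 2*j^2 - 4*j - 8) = j*(2*j + 3)/(2*(j^3 + 2*j^2 - 4*j - 8))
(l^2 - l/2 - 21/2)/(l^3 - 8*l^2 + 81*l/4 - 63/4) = 2*(l + 3)/(2*l^2 - 9*l + 9)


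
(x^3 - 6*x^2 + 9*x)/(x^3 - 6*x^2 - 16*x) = (-x^2 + 6*x - 9)/(-x^2 + 6*x + 16)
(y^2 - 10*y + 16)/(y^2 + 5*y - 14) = (y - 8)/(y + 7)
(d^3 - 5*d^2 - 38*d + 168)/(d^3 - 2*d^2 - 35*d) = (d^2 + 2*d - 24)/(d*(d + 5))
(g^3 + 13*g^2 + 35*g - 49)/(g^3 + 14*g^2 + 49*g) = (g - 1)/g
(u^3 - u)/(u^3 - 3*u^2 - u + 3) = u/(u - 3)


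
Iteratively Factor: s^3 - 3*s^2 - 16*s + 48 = (s - 4)*(s^2 + s - 12) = (s - 4)*(s + 4)*(s - 3)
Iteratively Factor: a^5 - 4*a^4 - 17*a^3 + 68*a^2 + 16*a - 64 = (a - 1)*(a^4 - 3*a^3 - 20*a^2 + 48*a + 64) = (a - 1)*(a + 1)*(a^3 - 4*a^2 - 16*a + 64) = (a - 1)*(a + 1)*(a + 4)*(a^2 - 8*a + 16) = (a - 4)*(a - 1)*(a + 1)*(a + 4)*(a - 4)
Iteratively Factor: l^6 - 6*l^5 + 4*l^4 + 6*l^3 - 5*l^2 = (l - 1)*(l^5 - 5*l^4 - l^3 + 5*l^2) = l*(l - 1)*(l^4 - 5*l^3 - l^2 + 5*l) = l^2*(l - 1)*(l^3 - 5*l^2 - l + 5) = l^2*(l - 1)*(l + 1)*(l^2 - 6*l + 5) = l^2*(l - 1)^2*(l + 1)*(l - 5)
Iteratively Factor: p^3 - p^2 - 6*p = (p - 3)*(p^2 + 2*p) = (p - 3)*(p + 2)*(p)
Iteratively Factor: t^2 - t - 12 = (t - 4)*(t + 3)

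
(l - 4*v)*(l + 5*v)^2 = l^3 + 6*l^2*v - 15*l*v^2 - 100*v^3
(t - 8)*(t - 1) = t^2 - 9*t + 8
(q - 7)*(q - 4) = q^2 - 11*q + 28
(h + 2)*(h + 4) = h^2 + 6*h + 8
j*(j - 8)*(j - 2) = j^3 - 10*j^2 + 16*j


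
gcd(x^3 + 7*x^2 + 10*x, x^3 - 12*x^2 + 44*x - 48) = 1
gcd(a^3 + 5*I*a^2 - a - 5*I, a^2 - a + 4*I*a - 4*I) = a - 1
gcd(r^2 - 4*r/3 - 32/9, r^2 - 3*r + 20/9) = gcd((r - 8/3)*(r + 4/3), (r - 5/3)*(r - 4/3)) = 1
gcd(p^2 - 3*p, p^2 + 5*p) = p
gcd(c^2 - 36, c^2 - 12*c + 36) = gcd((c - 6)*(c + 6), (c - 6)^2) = c - 6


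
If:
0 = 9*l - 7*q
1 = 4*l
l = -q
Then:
No Solution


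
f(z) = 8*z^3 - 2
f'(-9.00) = 1944.00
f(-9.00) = -5834.00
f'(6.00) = 864.00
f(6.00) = 1726.00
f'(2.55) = 156.06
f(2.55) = 130.65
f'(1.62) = 62.99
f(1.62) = 32.01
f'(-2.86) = 196.31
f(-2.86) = -189.15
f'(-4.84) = 562.21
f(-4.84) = -909.04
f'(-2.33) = 130.29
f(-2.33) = -103.19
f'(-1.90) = 86.64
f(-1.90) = -56.87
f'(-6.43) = 992.28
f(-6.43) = -2128.78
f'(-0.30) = 2.16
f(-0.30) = -2.22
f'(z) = 24*z^2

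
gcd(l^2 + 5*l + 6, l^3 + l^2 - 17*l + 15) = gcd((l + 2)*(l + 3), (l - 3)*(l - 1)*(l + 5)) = 1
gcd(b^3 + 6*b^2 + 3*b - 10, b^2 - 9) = 1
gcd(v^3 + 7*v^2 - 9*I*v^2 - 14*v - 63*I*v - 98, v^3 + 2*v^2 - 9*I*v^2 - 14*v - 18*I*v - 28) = v^2 - 9*I*v - 14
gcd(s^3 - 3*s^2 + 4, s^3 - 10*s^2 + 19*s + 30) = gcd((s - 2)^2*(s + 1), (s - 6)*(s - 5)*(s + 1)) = s + 1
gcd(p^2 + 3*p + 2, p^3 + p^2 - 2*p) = p + 2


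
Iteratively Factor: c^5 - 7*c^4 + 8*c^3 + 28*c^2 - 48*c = (c)*(c^4 - 7*c^3 + 8*c^2 + 28*c - 48) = c*(c + 2)*(c^3 - 9*c^2 + 26*c - 24) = c*(c - 3)*(c + 2)*(c^2 - 6*c + 8) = c*(c - 3)*(c - 2)*(c + 2)*(c - 4)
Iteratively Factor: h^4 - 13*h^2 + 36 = (h + 2)*(h^3 - 2*h^2 - 9*h + 18) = (h - 3)*(h + 2)*(h^2 + h - 6) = (h - 3)*(h - 2)*(h + 2)*(h + 3)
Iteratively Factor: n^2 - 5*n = (n - 5)*(n)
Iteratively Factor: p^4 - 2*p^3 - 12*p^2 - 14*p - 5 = (p - 5)*(p^3 + 3*p^2 + 3*p + 1) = (p - 5)*(p + 1)*(p^2 + 2*p + 1) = (p - 5)*(p + 1)^2*(p + 1)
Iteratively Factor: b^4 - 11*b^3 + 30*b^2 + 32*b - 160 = (b - 4)*(b^3 - 7*b^2 + 2*b + 40) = (b - 4)*(b + 2)*(b^2 - 9*b + 20) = (b - 5)*(b - 4)*(b + 2)*(b - 4)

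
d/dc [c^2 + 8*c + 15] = 2*c + 8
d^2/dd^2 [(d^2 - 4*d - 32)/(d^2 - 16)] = -8/(d^3 - 12*d^2 + 48*d - 64)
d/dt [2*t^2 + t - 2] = 4*t + 1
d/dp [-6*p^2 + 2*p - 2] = 2 - 12*p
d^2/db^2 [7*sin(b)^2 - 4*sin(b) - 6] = 4*sin(b) + 14*cos(2*b)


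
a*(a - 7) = a^2 - 7*a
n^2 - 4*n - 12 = (n - 6)*(n + 2)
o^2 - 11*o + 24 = (o - 8)*(o - 3)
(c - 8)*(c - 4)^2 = c^3 - 16*c^2 + 80*c - 128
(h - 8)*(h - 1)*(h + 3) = h^3 - 6*h^2 - 19*h + 24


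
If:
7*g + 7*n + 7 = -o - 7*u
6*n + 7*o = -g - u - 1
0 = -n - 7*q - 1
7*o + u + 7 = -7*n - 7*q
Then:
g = 5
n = -48*u/43 - 288/43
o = 35*u/43 + 210/43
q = 48*u/301 + 35/43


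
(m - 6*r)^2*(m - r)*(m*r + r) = m^4*r - 13*m^3*r^2 + m^3*r + 48*m^2*r^3 - 13*m^2*r^2 - 36*m*r^4 + 48*m*r^3 - 36*r^4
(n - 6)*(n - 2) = n^2 - 8*n + 12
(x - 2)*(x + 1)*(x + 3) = x^3 + 2*x^2 - 5*x - 6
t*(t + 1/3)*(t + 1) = t^3 + 4*t^2/3 + t/3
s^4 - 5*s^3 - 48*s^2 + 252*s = s*(s - 6)^2*(s + 7)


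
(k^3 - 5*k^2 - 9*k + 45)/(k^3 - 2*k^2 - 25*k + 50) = (k^2 - 9)/(k^2 + 3*k - 10)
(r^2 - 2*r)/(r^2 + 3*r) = (r - 2)/(r + 3)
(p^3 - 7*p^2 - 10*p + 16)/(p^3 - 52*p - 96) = (p - 1)/(p + 6)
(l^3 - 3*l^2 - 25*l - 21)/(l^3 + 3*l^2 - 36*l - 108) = (l^2 - 6*l - 7)/(l^2 - 36)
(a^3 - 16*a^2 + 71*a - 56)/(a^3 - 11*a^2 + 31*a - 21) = (a - 8)/(a - 3)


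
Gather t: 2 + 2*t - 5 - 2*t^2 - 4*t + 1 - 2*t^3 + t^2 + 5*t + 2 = -2*t^3 - t^2 + 3*t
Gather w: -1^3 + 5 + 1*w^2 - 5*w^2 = 4 - 4*w^2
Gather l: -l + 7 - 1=6 - l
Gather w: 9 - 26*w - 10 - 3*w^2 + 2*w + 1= -3*w^2 - 24*w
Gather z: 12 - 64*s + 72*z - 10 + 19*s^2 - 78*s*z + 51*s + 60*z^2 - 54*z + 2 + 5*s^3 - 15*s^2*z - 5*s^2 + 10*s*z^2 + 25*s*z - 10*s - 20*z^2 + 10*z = 5*s^3 + 14*s^2 - 23*s + z^2*(10*s + 40) + z*(-15*s^2 - 53*s + 28) + 4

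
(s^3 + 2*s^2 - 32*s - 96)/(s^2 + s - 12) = (s^2 - 2*s - 24)/(s - 3)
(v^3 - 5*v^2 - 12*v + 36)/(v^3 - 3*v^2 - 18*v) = (v - 2)/v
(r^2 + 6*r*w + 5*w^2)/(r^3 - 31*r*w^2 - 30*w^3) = 1/(r - 6*w)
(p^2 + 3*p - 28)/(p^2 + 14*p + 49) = (p - 4)/(p + 7)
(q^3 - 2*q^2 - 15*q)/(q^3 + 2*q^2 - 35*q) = (q + 3)/(q + 7)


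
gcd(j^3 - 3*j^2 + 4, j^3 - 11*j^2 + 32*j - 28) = j^2 - 4*j + 4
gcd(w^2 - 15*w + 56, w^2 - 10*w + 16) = w - 8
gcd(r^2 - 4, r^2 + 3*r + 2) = r + 2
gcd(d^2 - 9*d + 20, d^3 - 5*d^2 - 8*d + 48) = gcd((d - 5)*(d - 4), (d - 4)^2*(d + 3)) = d - 4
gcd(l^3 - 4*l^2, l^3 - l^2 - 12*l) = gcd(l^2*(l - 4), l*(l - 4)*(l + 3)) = l^2 - 4*l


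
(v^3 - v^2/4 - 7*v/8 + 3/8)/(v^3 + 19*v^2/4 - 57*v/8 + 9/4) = (v + 1)/(v + 6)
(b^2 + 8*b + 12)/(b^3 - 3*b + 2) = (b + 6)/(b^2 - 2*b + 1)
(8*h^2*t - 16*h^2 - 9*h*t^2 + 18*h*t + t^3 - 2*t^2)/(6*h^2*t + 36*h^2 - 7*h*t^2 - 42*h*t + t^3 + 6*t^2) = (-8*h*t + 16*h + t^2 - 2*t)/(-6*h*t - 36*h + t^2 + 6*t)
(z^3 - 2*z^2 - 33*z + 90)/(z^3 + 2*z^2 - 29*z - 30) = (z - 3)/(z + 1)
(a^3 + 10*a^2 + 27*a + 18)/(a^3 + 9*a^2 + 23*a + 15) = (a + 6)/(a + 5)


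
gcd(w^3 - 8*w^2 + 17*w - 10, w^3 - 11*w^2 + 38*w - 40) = w^2 - 7*w + 10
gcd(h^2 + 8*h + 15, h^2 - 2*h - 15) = h + 3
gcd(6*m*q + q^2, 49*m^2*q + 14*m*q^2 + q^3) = q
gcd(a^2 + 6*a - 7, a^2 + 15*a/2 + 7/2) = a + 7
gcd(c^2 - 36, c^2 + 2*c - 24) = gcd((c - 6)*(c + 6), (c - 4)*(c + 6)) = c + 6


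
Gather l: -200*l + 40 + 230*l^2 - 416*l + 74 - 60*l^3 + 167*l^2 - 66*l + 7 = -60*l^3 + 397*l^2 - 682*l + 121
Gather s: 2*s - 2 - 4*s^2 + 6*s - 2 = -4*s^2 + 8*s - 4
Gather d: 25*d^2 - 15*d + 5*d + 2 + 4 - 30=25*d^2 - 10*d - 24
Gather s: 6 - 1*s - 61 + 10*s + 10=9*s - 45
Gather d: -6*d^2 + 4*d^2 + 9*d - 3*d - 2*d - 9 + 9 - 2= -2*d^2 + 4*d - 2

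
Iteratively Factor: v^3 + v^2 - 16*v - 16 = (v + 4)*(v^2 - 3*v - 4) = (v - 4)*(v + 4)*(v + 1)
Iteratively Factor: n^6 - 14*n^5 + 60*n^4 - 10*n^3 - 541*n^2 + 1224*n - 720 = (n + 3)*(n^5 - 17*n^4 + 111*n^3 - 343*n^2 + 488*n - 240) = (n - 5)*(n + 3)*(n^4 - 12*n^3 + 51*n^2 - 88*n + 48) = (n - 5)*(n - 3)*(n + 3)*(n^3 - 9*n^2 + 24*n - 16) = (n - 5)*(n - 4)*(n - 3)*(n + 3)*(n^2 - 5*n + 4) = (n - 5)*(n - 4)*(n - 3)*(n - 1)*(n + 3)*(n - 4)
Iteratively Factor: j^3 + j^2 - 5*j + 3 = (j + 3)*(j^2 - 2*j + 1) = (j - 1)*(j + 3)*(j - 1)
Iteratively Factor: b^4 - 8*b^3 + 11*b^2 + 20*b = (b - 4)*(b^3 - 4*b^2 - 5*b) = b*(b - 4)*(b^2 - 4*b - 5) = b*(b - 5)*(b - 4)*(b + 1)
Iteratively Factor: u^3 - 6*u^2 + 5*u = (u)*(u^2 - 6*u + 5) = u*(u - 1)*(u - 5)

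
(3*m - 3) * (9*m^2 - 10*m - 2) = 27*m^3 - 57*m^2 + 24*m + 6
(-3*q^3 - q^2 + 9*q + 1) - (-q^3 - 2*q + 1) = -2*q^3 - q^2 + 11*q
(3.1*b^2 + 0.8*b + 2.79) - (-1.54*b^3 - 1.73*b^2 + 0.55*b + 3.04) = 1.54*b^3 + 4.83*b^2 + 0.25*b - 0.25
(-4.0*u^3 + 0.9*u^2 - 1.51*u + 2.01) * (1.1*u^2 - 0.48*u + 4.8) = -4.4*u^5 + 2.91*u^4 - 21.293*u^3 + 7.2558*u^2 - 8.2128*u + 9.648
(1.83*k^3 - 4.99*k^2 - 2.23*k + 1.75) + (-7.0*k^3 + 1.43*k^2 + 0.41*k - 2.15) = -5.17*k^3 - 3.56*k^2 - 1.82*k - 0.4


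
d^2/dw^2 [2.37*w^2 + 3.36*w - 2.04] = 4.74000000000000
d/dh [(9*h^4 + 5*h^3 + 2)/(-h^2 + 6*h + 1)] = (-18*h^5 + 157*h^4 + 96*h^3 + 15*h^2 + 4*h - 12)/(h^4 - 12*h^3 + 34*h^2 + 12*h + 1)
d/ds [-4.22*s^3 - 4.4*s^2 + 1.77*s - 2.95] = -12.66*s^2 - 8.8*s + 1.77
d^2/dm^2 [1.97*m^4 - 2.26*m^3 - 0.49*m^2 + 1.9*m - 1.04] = 23.64*m^2 - 13.56*m - 0.98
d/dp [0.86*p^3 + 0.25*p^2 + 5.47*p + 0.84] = 2.58*p^2 + 0.5*p + 5.47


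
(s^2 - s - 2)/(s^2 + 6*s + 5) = (s - 2)/(s + 5)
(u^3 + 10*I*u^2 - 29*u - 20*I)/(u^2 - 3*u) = (u^3 + 10*I*u^2 - 29*u - 20*I)/(u*(u - 3))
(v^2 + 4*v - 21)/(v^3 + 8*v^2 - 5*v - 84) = 1/(v + 4)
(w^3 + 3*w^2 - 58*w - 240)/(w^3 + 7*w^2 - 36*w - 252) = (w^2 - 3*w - 40)/(w^2 + w - 42)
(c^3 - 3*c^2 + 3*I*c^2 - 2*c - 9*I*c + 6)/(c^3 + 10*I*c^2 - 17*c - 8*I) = (c^2 + c*(-3 + 2*I) - 6*I)/(c^2 + 9*I*c - 8)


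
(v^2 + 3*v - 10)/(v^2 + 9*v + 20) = (v - 2)/(v + 4)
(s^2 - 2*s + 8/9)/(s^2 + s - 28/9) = (3*s - 2)/(3*s + 7)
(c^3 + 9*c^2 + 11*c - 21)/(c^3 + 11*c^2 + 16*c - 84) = (c^2 + 2*c - 3)/(c^2 + 4*c - 12)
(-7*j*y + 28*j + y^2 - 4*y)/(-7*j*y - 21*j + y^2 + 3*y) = (y - 4)/(y + 3)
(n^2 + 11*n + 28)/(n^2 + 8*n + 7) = (n + 4)/(n + 1)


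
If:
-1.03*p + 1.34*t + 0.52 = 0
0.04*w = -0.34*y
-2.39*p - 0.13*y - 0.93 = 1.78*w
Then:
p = 6.27615062761506*y - 0.389121338912134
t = 4.8242053331668*y - 0.687160432148879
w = -8.5*y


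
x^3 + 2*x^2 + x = x*(x + 1)^2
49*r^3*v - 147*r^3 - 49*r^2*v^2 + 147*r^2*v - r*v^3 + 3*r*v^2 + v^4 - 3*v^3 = (-7*r + v)*(-r + v)*(7*r + v)*(v - 3)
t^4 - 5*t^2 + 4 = (t - 2)*(t - 1)*(t + 1)*(t + 2)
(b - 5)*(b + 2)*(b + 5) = b^3 + 2*b^2 - 25*b - 50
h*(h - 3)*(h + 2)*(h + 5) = h^4 + 4*h^3 - 11*h^2 - 30*h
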